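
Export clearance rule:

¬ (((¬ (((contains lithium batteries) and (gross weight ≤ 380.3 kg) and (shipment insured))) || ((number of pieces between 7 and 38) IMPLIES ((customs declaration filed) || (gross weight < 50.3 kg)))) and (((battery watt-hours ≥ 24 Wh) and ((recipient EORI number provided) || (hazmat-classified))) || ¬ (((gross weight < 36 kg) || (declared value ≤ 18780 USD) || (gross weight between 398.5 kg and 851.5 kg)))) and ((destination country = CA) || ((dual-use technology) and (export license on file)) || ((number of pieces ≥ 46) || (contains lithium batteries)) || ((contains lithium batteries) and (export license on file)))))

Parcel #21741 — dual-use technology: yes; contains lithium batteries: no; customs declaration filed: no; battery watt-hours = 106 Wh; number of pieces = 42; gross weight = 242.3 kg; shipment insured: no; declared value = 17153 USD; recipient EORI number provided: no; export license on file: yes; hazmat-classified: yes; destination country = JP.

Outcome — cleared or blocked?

Blocked

Atomic conditions:
  contains lithium batteries: no → false
  gross weight ≤ 380.3 kg: 242.3 ≤ 380.3 is true
  shipment insured: no → false
  number of pieces between 7 and 38: 42 in [7, 38] is false
  customs declaration filed: no → false
  gross weight < 50.3 kg: 242.3 < 50.3 is false
  battery watt-hours ≥ 24 Wh: 106 ≥ 24 is true
  recipient EORI number provided: no → false
  hazmat-classified: yes → true
  gross weight < 36 kg: 242.3 < 36 is false
  declared value ≤ 18780 USD: 17153 ≤ 18780 is true
  gross weight between 398.5 kg and 851.5 kg: 242.3 in [398.5, 851.5] is false
  destination country = CA: JP == CA is false
  dual-use technology: yes → true
  export license on file: yes → true
  number of pieces ≥ 46: 42 ≥ 46 is false
Combine:
[1.1.1.1] false AND true AND false = false
[1.1.1] NOT false = true
[1.1.2.2] false OR false = false
[1.1.2] false → false (antecedent false ⇒ implication holds) = true
[1.1] true OR true = true
[1.2.1.2] false OR true = true
[1.2.1] true AND true = true
[1.2.2.1] false OR true OR false = true
[1.2.2] NOT true = false
[1.2] true OR false = true
[1.3.2] true AND true = true
[1.3.3] false OR false = false
[1.3.4] false AND true = false
[1.3] false OR true OR false OR false = true
[1] true AND true AND true = true
[root] NOT true = false
Overall: false → blocked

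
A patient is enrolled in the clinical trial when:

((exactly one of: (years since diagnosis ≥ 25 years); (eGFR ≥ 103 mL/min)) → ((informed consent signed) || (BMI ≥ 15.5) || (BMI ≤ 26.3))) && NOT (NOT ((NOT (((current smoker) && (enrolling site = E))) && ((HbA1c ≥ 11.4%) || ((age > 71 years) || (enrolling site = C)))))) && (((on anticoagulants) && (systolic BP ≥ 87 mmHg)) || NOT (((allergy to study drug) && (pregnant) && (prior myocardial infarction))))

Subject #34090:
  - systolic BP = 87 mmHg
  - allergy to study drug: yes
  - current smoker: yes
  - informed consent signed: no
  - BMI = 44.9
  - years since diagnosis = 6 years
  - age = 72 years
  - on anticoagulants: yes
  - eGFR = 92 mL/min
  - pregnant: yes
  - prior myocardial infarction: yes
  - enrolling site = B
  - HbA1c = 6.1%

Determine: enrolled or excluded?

Enrolled

Atomic conditions:
  years since diagnosis ≥ 25 years: 6 ≥ 25 is false
  eGFR ≥ 103 mL/min: 92 ≥ 103 is false
  informed consent signed: no → false
  BMI ≥ 15.5: 44.9 ≥ 15.5 is true
  BMI ≤ 26.3: 44.9 ≤ 26.3 is false
  current smoker: yes → true
  enrolling site = E: B == E is false
  HbA1c ≥ 11.4%: 6.1 ≥ 11.4 is false
  age > 71 years: 72 > 71 is true
  enrolling site = C: B == C is false
  on anticoagulants: yes → true
  systolic BP ≥ 87 mmHg: 87 ≥ 87 is true
  allergy to study drug: yes → true
  pregnant: yes → true
  prior myocardial infarction: yes → true
Combine:
[1.1] exactly-one(false, false) = false
[1.2] false OR true OR false = true
[1] false → true (antecedent false ⇒ implication holds) = true
[2.1.1.1.1] true AND false = false
[2.1.1.1] NOT false = true
[2.1.1.2.2] true OR false = true
[2.1.1.2] false OR true = true
[2.1.1] true AND true = true
[2.1] NOT true = false
[2] NOT false = true
[3.1] true AND true = true
[3.2.1] true AND true AND true = true
[3.2] NOT true = false
[3] true OR false = true
[root] true AND true AND true = true
Overall: true → enrolled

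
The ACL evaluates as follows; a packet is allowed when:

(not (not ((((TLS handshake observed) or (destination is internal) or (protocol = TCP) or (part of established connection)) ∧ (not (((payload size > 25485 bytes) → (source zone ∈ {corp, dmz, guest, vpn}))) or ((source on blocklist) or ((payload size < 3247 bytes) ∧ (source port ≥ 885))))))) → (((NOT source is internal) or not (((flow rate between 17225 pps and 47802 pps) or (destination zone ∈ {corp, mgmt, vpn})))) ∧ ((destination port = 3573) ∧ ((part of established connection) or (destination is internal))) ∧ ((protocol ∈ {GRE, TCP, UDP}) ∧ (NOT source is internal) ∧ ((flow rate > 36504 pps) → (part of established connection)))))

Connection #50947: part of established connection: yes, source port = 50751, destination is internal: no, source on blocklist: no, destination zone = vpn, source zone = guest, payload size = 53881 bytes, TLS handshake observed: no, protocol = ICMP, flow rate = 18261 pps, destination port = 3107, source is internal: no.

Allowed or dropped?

Atomic conditions:
  TLS handshake observed: no → false
  destination is internal: no → false
  protocol = TCP: ICMP == TCP is false
  part of established connection: yes → true
  payload size > 25485 bytes: 53881 > 25485 is true
  source zone ∈ {corp, dmz, guest, vpn}: guest is in the set → true
  source on blocklist: no → false
  payload size < 3247 bytes: 53881 < 3247 is false
  source port ≥ 885: 50751 ≥ 885 is true
  NOT source is internal: no → true
  flow rate between 17225 pps and 47802 pps: 18261 in [17225, 47802] is true
  destination zone ∈ {corp, mgmt, vpn}: vpn is in the set → true
  destination port = 3573: 3107 == 3573 is false
  protocol ∈ {GRE, TCP, UDP}: ICMP is not in the set → false
  flow rate > 36504 pps: 18261 > 36504 is false
Combine:
[1.1.1.1] false OR false OR false OR true = true
[1.1.1.2.1.1] true → true = true
[1.1.1.2.1] NOT true = false
[1.1.1.2.2.2] false AND true = false
[1.1.1.2.2] false OR false = false
[1.1.1.2] false OR false = false
[1.1.1] true AND false = false
[1.1] NOT false = true
[1] NOT true = false
[2.1.2.1] true OR true = true
[2.1.2] NOT true = false
[2.1] true OR false = true
[2.2.2] true OR false = true
[2.2] false AND true = false
[2.3.3] false → true (antecedent false ⇒ implication holds) = true
[2.3] false AND true AND true = false
[2] true AND false AND false = false
[root] false → false (antecedent false ⇒ implication holds) = true
Overall: true → allowed

Allowed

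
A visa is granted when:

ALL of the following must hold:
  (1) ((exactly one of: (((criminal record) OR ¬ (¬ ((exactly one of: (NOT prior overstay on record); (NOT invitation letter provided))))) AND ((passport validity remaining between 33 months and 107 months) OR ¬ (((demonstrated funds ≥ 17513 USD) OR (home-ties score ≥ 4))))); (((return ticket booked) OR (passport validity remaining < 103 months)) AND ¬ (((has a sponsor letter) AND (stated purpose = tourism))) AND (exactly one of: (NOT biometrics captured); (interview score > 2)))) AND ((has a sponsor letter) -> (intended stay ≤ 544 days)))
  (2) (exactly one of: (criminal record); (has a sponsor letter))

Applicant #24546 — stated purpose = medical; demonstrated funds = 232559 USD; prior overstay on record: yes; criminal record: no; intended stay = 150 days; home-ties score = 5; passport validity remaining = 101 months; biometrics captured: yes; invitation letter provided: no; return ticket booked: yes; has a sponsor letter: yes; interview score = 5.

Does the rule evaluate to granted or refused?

Atomic conditions:
  criminal record: no → false
  NOT prior overstay on record: yes → false
  NOT invitation letter provided: no → true
  passport validity remaining between 33 months and 107 months: 101 in [33, 107] is true
  demonstrated funds ≥ 17513 USD: 232559 ≥ 17513 is true
  home-ties score ≥ 4: 5 ≥ 4 is true
  return ticket booked: yes → true
  passport validity remaining < 103 months: 101 < 103 is true
  has a sponsor letter: yes → true
  stated purpose = tourism: medical == tourism is false
  NOT biometrics captured: yes → false
  interview score > 2: 5 > 2 is true
  intended stay ≤ 544 days: 150 ≤ 544 is true
Combine:
[1.1.1.1.2.1.1] exactly-one(false, true) = true
[1.1.1.1.2.1] NOT true = false
[1.1.1.1.2] NOT false = true
[1.1.1.1] false OR true = true
[1.1.1.2.2.1] true OR true = true
[1.1.1.2.2] NOT true = false
[1.1.1.2] true OR false = true
[1.1.1] true AND true = true
[1.1.2.1] true OR true = true
[1.1.2.2.1] true AND false = false
[1.1.2.2] NOT false = true
[1.1.2.3] exactly-one(false, true) = true
[1.1.2] true AND true AND true = true
[1.1] exactly-one(true, true) = false
[1.2] true → true = true
[1] false AND true = false
[2] exactly-one(false, true) = true
[root] false AND true = false
Overall: false → refused

Refused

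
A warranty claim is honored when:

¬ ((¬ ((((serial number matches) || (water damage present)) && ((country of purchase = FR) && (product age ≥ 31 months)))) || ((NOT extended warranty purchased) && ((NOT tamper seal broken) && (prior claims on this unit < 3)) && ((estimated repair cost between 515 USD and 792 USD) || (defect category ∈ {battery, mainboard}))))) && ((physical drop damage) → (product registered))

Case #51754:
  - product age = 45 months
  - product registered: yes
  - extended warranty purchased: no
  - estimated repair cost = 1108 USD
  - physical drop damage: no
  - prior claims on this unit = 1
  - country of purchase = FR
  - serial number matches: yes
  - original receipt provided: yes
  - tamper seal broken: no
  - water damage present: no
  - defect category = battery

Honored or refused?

Refused

Atomic conditions:
  serial number matches: yes → true
  water damage present: no → false
  country of purchase = FR: FR == FR is true
  product age ≥ 31 months: 45 ≥ 31 is true
  NOT extended warranty purchased: no → true
  NOT tamper seal broken: no → true
  prior claims on this unit < 3: 1 < 3 is true
  estimated repair cost between 515 USD and 792 USD: 1108 in [515, 792] is false
  defect category ∈ {battery, mainboard}: battery is in the set → true
  physical drop damage: no → false
  product registered: yes → true
Combine:
[1.1.1.1.1] true OR false = true
[1.1.1.1.2] true AND true = true
[1.1.1.1] true AND true = true
[1.1.1] NOT true = false
[1.1.2.2] true AND true = true
[1.1.2.3] false OR true = true
[1.1.2] true AND true AND true = true
[1.1] false OR true = true
[1] NOT true = false
[2] false → true (antecedent false ⇒ implication holds) = true
[root] false AND true = false
Overall: false → refused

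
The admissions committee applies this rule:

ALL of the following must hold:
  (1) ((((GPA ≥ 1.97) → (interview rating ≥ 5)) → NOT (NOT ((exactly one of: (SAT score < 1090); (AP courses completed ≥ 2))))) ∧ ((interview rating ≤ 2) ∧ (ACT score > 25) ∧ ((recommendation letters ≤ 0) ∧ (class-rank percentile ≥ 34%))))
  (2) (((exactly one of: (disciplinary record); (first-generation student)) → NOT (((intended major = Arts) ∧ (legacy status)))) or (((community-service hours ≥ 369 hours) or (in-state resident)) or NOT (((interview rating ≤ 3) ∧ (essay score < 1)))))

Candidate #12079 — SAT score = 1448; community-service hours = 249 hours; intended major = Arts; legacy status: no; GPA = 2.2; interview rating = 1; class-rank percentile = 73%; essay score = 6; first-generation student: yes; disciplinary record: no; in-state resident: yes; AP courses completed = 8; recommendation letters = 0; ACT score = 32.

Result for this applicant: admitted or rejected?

Atomic conditions:
  GPA ≥ 1.97: 2.2 ≥ 1.97 is true
  interview rating ≥ 5: 1 ≥ 5 is false
  SAT score < 1090: 1448 < 1090 is false
  AP courses completed ≥ 2: 8 ≥ 2 is true
  interview rating ≤ 2: 1 ≤ 2 is true
  ACT score > 25: 32 > 25 is true
  recommendation letters ≤ 0: 0 ≤ 0 is true
  class-rank percentile ≥ 34%: 73 ≥ 34 is true
  disciplinary record: no → false
  first-generation student: yes → true
  intended major = Arts: Arts == Arts is true
  legacy status: no → false
  community-service hours ≥ 369 hours: 249 ≥ 369 is false
  in-state resident: yes → true
  interview rating ≤ 3: 1 ≤ 3 is true
  essay score < 1: 6 < 1 is false
Combine:
[1.1.1] true → false = false
[1.1.2.1.1] exactly-one(false, true) = true
[1.1.2.1] NOT true = false
[1.1.2] NOT false = true
[1.1] false → true (antecedent false ⇒ implication holds) = true
[1.2.3] true AND true = true
[1.2] true AND true AND true = true
[1] true AND true = true
[2.1.1] exactly-one(false, true) = true
[2.1.2.1] true AND false = false
[2.1.2] NOT false = true
[2.1] true → true = true
[2.2.1] false OR true = true
[2.2.2.1] true AND false = false
[2.2.2] NOT false = true
[2.2] true OR true = true
[2] true OR true = true
[root] true AND true = true
Overall: true → admitted

Admitted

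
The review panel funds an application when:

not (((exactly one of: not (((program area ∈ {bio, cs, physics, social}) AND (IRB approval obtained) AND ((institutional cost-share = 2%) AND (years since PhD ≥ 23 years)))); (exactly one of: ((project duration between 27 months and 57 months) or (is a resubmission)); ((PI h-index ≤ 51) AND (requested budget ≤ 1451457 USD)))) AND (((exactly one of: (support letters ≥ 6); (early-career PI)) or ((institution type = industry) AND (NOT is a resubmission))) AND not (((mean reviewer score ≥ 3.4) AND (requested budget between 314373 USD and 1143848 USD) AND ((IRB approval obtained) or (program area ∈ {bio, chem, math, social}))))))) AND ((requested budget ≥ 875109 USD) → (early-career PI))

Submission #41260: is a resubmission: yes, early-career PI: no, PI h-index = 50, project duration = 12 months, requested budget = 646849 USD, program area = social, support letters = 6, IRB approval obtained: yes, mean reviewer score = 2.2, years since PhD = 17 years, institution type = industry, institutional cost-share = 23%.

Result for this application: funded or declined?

Atomic conditions:
  program area ∈ {bio, cs, physics, social}: social is in the set → true
  IRB approval obtained: yes → true
  institutional cost-share = 2%: 23 == 2 is false
  years since PhD ≥ 23 years: 17 ≥ 23 is false
  project duration between 27 months and 57 months: 12 in [27, 57] is false
  is a resubmission: yes → true
  PI h-index ≤ 51: 50 ≤ 51 is true
  requested budget ≤ 1451457 USD: 646849 ≤ 1451457 is true
  support letters ≥ 6: 6 ≥ 6 is true
  early-career PI: no → false
  institution type = industry: industry == industry is true
  NOT is a resubmission: yes → false
  mean reviewer score ≥ 3.4: 2.2 ≥ 3.4 is false
  requested budget between 314373 USD and 1143848 USD: 646849 in [314373, 1143848] is true
  program area ∈ {bio, chem, math, social}: social is in the set → true
  requested budget ≥ 875109 USD: 646849 ≥ 875109 is false
Combine:
[1.1.1.1.1.3] false AND false = false
[1.1.1.1.1] true AND true AND false = false
[1.1.1.1] NOT false = true
[1.1.1.2.1] false OR true = true
[1.1.1.2.2] true AND true = true
[1.1.1.2] exactly-one(true, true) = false
[1.1.1] exactly-one(true, false) = true
[1.1.2.1.1] exactly-one(true, false) = true
[1.1.2.1.2] true AND false = false
[1.1.2.1] true OR false = true
[1.1.2.2.1.3] true OR true = true
[1.1.2.2.1] false AND true AND true = false
[1.1.2.2] NOT false = true
[1.1.2] true AND true = true
[1.1] true AND true = true
[1] NOT true = false
[2] false → false (antecedent false ⇒ implication holds) = true
[root] false AND true = false
Overall: false → declined

Declined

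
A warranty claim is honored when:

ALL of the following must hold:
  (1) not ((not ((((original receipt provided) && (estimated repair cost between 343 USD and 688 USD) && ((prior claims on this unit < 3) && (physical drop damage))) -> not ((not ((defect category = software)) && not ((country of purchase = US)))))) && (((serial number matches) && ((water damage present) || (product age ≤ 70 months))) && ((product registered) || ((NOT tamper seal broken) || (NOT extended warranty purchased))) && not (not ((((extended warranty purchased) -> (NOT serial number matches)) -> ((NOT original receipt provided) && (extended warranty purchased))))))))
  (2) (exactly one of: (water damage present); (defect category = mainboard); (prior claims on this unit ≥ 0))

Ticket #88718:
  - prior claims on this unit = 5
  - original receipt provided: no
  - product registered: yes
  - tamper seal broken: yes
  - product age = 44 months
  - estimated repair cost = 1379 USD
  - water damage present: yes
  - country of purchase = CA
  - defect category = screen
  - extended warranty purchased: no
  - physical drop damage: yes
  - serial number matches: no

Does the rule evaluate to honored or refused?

Atomic conditions:
  original receipt provided: no → false
  estimated repair cost between 343 USD and 688 USD: 1379 in [343, 688] is false
  prior claims on this unit < 3: 5 < 3 is false
  physical drop damage: yes → true
  defect category = software: screen == software is false
  country of purchase = US: CA == US is false
  serial number matches: no → false
  water damage present: yes → true
  product age ≤ 70 months: 44 ≤ 70 is true
  product registered: yes → true
  NOT tamper seal broken: yes → false
  NOT extended warranty purchased: no → true
  extended warranty purchased: no → false
  NOT serial number matches: no → true
  NOT original receipt provided: no → true
  defect category = mainboard: screen == mainboard is false
  prior claims on this unit ≥ 0: 5 ≥ 0 is true
Combine:
[1.1.1.1.1.3] false AND true = false
[1.1.1.1.1] false AND false AND false = false
[1.1.1.1.2.1.1] NOT false = true
[1.1.1.1.2.1.2] NOT false = true
[1.1.1.1.2.1] true AND true = true
[1.1.1.1.2] NOT true = false
[1.1.1.1] false → false (antecedent false ⇒ implication holds) = true
[1.1.1] NOT true = false
[1.1.2.1.2] true OR true = true
[1.1.2.1] false AND true = false
[1.1.2.2.2] false OR true = true
[1.1.2.2] true OR true = true
[1.1.2.3.1.1.1] false → true (antecedent false ⇒ implication holds) = true
[1.1.2.3.1.1.2] true AND false = false
[1.1.2.3.1.1] true → false = false
[1.1.2.3.1] NOT false = true
[1.1.2.3] NOT true = false
[1.1.2] false AND true AND false = false
[1.1] false AND false = false
[1] NOT false = true
[2] exactly-one(true, false, true) = false
[root] true AND false = false
Overall: false → refused

Refused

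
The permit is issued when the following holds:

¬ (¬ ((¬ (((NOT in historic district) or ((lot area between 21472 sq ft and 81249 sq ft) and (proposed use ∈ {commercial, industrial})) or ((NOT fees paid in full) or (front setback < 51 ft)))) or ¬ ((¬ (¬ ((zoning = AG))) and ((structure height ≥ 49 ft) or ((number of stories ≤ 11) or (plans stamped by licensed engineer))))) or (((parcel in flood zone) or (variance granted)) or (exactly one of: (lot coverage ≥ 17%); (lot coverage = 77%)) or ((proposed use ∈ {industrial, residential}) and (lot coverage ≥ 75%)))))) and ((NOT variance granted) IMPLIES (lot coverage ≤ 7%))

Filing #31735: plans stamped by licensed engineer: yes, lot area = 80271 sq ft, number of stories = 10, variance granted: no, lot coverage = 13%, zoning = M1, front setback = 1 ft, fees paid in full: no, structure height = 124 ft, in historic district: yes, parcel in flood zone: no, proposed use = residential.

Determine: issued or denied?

Denied

Atomic conditions:
  NOT in historic district: yes → false
  lot area between 21472 sq ft and 81249 sq ft: 80271 in [21472, 81249] is true
  proposed use ∈ {commercial, industrial}: residential is not in the set → false
  NOT fees paid in full: no → true
  front setback < 51 ft: 1 < 51 is true
  zoning = AG: M1 == AG is false
  structure height ≥ 49 ft: 124 ≥ 49 is true
  number of stories ≤ 11: 10 ≤ 11 is true
  plans stamped by licensed engineer: yes → true
  parcel in flood zone: no → false
  variance granted: no → false
  lot coverage ≥ 17%: 13 ≥ 17 is false
  lot coverage = 77%: 13 == 77 is false
  proposed use ∈ {industrial, residential}: residential is in the set → true
  lot coverage ≥ 75%: 13 ≥ 75 is false
  NOT variance granted: no → true
  lot coverage ≤ 7%: 13 ≤ 7 is false
Combine:
[1.1.1.1.1.2] true AND false = false
[1.1.1.1.1.3] true OR true = true
[1.1.1.1.1] false OR false OR true = true
[1.1.1.1] NOT true = false
[1.1.1.2.1.1.1] NOT false = true
[1.1.1.2.1.1] NOT true = false
[1.1.1.2.1.2.2] true OR true = true
[1.1.1.2.1.2] true OR true = true
[1.1.1.2.1] false AND true = false
[1.1.1.2] NOT false = true
[1.1.1.3.1] false OR false = false
[1.1.1.3.2] exactly-one(false, false) = false
[1.1.1.3.3] true AND false = false
[1.1.1.3] false OR false OR false = false
[1.1.1] false OR true OR false = true
[1.1] NOT true = false
[1] NOT false = true
[2] true → false = false
[root] true AND false = false
Overall: false → denied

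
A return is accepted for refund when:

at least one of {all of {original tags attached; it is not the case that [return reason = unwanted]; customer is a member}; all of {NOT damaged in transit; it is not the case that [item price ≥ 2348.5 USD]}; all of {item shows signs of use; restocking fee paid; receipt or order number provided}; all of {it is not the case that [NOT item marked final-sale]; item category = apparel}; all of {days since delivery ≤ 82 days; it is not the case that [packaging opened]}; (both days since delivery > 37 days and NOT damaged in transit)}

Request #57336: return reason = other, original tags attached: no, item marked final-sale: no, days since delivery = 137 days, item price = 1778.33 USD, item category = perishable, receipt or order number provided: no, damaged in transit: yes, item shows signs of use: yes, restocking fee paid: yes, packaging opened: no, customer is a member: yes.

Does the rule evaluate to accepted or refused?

Refused

Atomic conditions:
  original tags attached: no → false
  return reason = unwanted: other == unwanted is false
  customer is a member: yes → true
  NOT damaged in transit: yes → false
  item price ≥ 2348.5 USD: 1778.33 ≥ 2348.5 is false
  item shows signs of use: yes → true
  restocking fee paid: yes → true
  receipt or order number provided: no → false
  NOT item marked final-sale: no → true
  item category = apparel: perishable == apparel is false
  days since delivery ≤ 82 days: 137 ≤ 82 is false
  packaging opened: no → false
  days since delivery > 37 days: 137 > 37 is true
Combine:
[1.2] NOT false = true
[1] false AND true AND true = false
[2.2] NOT false = true
[2] false AND true = false
[3] true AND true AND false = false
[4.1] NOT true = false
[4] false AND false = false
[5.2] NOT false = true
[5] false AND true = false
[6] true AND false = false
[root] false OR false OR false OR false OR false OR false = false
Overall: false → refused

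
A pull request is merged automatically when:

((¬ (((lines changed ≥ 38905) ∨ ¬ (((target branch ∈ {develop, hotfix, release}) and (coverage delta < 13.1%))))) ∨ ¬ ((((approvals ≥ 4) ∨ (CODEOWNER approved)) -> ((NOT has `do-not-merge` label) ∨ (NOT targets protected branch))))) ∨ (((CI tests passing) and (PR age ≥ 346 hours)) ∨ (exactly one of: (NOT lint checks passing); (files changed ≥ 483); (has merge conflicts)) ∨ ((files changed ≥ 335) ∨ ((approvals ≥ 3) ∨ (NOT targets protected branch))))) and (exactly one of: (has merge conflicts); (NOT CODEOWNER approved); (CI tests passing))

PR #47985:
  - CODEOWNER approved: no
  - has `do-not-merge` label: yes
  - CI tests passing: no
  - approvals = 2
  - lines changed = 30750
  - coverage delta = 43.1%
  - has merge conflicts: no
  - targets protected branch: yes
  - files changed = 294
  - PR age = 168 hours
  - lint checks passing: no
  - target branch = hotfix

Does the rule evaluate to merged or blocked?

Merged

Atomic conditions:
  lines changed ≥ 38905: 30750 ≥ 38905 is false
  target branch ∈ {develop, hotfix, release}: hotfix is in the set → true
  coverage delta < 13.1%: 43.1 < 13.1 is false
  approvals ≥ 4: 2 ≥ 4 is false
  CODEOWNER approved: no → false
  NOT has `do-not-merge` label: yes → false
  NOT targets protected branch: yes → false
  CI tests passing: no → false
  PR age ≥ 346 hours: 168 ≥ 346 is false
  NOT lint checks passing: no → true
  files changed ≥ 483: 294 ≥ 483 is false
  has merge conflicts: no → false
  files changed ≥ 335: 294 ≥ 335 is false
  approvals ≥ 3: 2 ≥ 3 is false
  NOT CODEOWNER approved: no → true
Combine:
[1.1.1.1.2.1] true AND false = false
[1.1.1.1.2] NOT false = true
[1.1.1.1] false OR true = true
[1.1.1] NOT true = false
[1.1.2.1.1] false OR false = false
[1.1.2.1.2] false OR false = false
[1.1.2.1] false → false (antecedent false ⇒ implication holds) = true
[1.1.2] NOT true = false
[1.1] false OR false = false
[1.2.1] false AND false = false
[1.2.2] exactly-one(true, false, false) = true
[1.2.3.2] false OR false = false
[1.2.3] false OR false = false
[1.2] false OR true OR false = true
[1] false OR true = true
[2] exactly-one(false, true, false) = true
[root] true AND true = true
Overall: true → merged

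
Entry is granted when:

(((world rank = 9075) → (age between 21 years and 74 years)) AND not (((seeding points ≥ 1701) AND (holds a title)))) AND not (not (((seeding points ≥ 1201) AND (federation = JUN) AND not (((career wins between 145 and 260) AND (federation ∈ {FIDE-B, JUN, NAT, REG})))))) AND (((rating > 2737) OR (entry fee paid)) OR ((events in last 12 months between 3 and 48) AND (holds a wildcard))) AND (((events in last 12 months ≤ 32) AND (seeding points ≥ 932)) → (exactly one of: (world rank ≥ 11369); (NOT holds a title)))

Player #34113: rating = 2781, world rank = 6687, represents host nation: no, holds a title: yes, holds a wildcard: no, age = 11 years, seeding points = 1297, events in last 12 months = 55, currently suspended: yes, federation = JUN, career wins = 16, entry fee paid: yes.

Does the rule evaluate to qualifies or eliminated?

Qualifies

Atomic conditions:
  world rank = 9075: 6687 == 9075 is false
  age between 21 years and 74 years: 11 in [21, 74] is false
  seeding points ≥ 1701: 1297 ≥ 1701 is false
  holds a title: yes → true
  seeding points ≥ 1201: 1297 ≥ 1201 is true
  federation = JUN: JUN == JUN is true
  career wins between 145 and 260: 16 in [145, 260] is false
  federation ∈ {FIDE-B, JUN, NAT, REG}: JUN is in the set → true
  rating > 2737: 2781 > 2737 is true
  entry fee paid: yes → true
  events in last 12 months between 3 and 48: 55 in [3, 48] is false
  holds a wildcard: no → false
  events in last 12 months ≤ 32: 55 ≤ 32 is false
  seeding points ≥ 932: 1297 ≥ 932 is true
  world rank ≥ 11369: 6687 ≥ 11369 is false
  NOT holds a title: yes → false
Combine:
[1.1] false → false (antecedent false ⇒ implication holds) = true
[1.2.1] false AND true = false
[1.2] NOT false = true
[1] true AND true = true
[2.1.1.3.1] false AND true = false
[2.1.1.3] NOT false = true
[2.1.1] true AND true AND true = true
[2.1] NOT true = false
[2] NOT false = true
[3.1] true OR true = true
[3.2] false AND false = false
[3] true OR false = true
[4.1] false AND true = false
[4.2] exactly-one(false, false) = false
[4] false → false (antecedent false ⇒ implication holds) = true
[root] true AND true AND true AND true = true
Overall: true → qualifies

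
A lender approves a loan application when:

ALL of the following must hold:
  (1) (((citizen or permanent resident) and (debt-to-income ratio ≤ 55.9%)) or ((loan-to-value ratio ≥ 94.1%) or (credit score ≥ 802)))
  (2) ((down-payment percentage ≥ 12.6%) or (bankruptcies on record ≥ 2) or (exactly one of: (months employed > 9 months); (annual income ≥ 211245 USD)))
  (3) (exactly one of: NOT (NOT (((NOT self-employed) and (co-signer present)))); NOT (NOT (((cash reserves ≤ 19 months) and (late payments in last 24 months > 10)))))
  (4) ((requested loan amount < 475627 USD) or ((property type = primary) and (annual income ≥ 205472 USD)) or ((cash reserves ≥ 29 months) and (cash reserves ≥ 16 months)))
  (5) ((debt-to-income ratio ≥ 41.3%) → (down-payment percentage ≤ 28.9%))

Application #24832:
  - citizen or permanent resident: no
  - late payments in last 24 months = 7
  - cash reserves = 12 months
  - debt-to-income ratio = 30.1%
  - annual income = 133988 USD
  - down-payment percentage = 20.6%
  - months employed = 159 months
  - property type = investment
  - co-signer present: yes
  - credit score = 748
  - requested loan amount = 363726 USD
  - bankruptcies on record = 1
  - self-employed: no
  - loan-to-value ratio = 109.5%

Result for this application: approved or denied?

Approved

Atomic conditions:
  citizen or permanent resident: no → false
  debt-to-income ratio ≤ 55.9%: 30.1 ≤ 55.9 is true
  loan-to-value ratio ≥ 94.1%: 109.5 ≥ 94.1 is true
  credit score ≥ 802: 748 ≥ 802 is false
  down-payment percentage ≥ 12.6%: 20.6 ≥ 12.6 is true
  bankruptcies on record ≥ 2: 1 ≥ 2 is false
  months employed > 9 months: 159 > 9 is true
  annual income ≥ 211245 USD: 133988 ≥ 211245 is false
  NOT self-employed: no → true
  co-signer present: yes → true
  cash reserves ≤ 19 months: 12 ≤ 19 is true
  late payments in last 24 months > 10: 7 > 10 is false
  requested loan amount < 475627 USD: 363726 < 475627 is true
  property type = primary: investment == primary is false
  annual income ≥ 205472 USD: 133988 ≥ 205472 is false
  cash reserves ≥ 29 months: 12 ≥ 29 is false
  cash reserves ≥ 16 months: 12 ≥ 16 is false
  debt-to-income ratio ≥ 41.3%: 30.1 ≥ 41.3 is false
  down-payment percentage ≤ 28.9%: 20.6 ≤ 28.9 is true
Combine:
[1.1] false AND true = false
[1.2] true OR false = true
[1] false OR true = true
[2.3] exactly-one(true, false) = true
[2] true OR false OR true = true
[3.1.1.1] true AND true = true
[3.1.1] NOT true = false
[3.1] NOT false = true
[3.2.1.1] true AND false = false
[3.2.1] NOT false = true
[3.2] NOT true = false
[3] exactly-one(true, false) = true
[4.2] false AND false = false
[4.3] false AND false = false
[4] true OR false OR false = true
[5] false → true (antecedent false ⇒ implication holds) = true
[root] true AND true AND true AND true AND true = true
Overall: true → approved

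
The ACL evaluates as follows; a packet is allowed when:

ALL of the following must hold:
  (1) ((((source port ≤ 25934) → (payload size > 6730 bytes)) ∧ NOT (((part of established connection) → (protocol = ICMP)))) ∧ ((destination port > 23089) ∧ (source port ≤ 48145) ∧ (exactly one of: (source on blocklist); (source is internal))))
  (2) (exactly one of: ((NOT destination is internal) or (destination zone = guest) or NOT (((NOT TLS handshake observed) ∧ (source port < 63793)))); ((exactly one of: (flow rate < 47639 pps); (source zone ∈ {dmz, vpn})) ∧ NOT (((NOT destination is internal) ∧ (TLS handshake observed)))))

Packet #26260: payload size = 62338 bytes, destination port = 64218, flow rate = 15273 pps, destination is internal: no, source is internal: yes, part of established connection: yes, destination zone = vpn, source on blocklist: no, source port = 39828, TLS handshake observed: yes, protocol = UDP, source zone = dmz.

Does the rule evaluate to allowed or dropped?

Allowed

Atomic conditions:
  source port ≤ 25934: 39828 ≤ 25934 is false
  payload size > 6730 bytes: 62338 > 6730 is true
  part of established connection: yes → true
  protocol = ICMP: UDP == ICMP is false
  destination port > 23089: 64218 > 23089 is true
  source port ≤ 48145: 39828 ≤ 48145 is true
  source on blocklist: no → false
  source is internal: yes → true
  NOT destination is internal: no → true
  destination zone = guest: vpn == guest is false
  NOT TLS handshake observed: yes → false
  source port < 63793: 39828 < 63793 is true
  flow rate < 47639 pps: 15273 < 47639 is true
  source zone ∈ {dmz, vpn}: dmz is in the set → true
  TLS handshake observed: yes → true
Combine:
[1.1.1] false → true (antecedent false ⇒ implication holds) = true
[1.1.2.1] true → false = false
[1.1.2] NOT false = true
[1.1] true AND true = true
[1.2.3] exactly-one(false, true) = true
[1.2] true AND true AND true = true
[1] true AND true = true
[2.1.3.1] false AND true = false
[2.1.3] NOT false = true
[2.1] true OR false OR true = true
[2.2.1] exactly-one(true, true) = false
[2.2.2.1] true AND true = true
[2.2.2] NOT true = false
[2.2] false AND false = false
[2] exactly-one(true, false) = true
[root] true AND true = true
Overall: true → allowed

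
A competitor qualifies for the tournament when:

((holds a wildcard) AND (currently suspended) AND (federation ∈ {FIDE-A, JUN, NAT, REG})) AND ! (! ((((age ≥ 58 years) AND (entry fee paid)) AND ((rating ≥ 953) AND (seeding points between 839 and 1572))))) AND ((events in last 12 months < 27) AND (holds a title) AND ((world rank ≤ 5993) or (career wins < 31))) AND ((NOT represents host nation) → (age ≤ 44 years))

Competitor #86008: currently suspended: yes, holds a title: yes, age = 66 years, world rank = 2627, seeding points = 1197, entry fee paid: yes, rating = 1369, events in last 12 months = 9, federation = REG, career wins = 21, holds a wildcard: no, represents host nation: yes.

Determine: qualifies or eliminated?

Eliminated

Atomic conditions:
  holds a wildcard: no → false
  currently suspended: yes → true
  federation ∈ {FIDE-A, JUN, NAT, REG}: REG is in the set → true
  age ≥ 58 years: 66 ≥ 58 is true
  entry fee paid: yes → true
  rating ≥ 953: 1369 ≥ 953 is true
  seeding points between 839 and 1572: 1197 in [839, 1572] is true
  events in last 12 months < 27: 9 < 27 is true
  holds a title: yes → true
  world rank ≤ 5993: 2627 ≤ 5993 is true
  career wins < 31: 21 < 31 is true
  NOT represents host nation: yes → false
  age ≤ 44 years: 66 ≤ 44 is false
Combine:
[1] false AND true AND true = false
[2.1.1.1] true AND true = true
[2.1.1.2] true AND true = true
[2.1.1] true AND true = true
[2.1] NOT true = false
[2] NOT false = true
[3.3] true OR true = true
[3] true AND true AND true = true
[4] false → false (antecedent false ⇒ implication holds) = true
[root] false AND true AND true AND true = false
Overall: false → eliminated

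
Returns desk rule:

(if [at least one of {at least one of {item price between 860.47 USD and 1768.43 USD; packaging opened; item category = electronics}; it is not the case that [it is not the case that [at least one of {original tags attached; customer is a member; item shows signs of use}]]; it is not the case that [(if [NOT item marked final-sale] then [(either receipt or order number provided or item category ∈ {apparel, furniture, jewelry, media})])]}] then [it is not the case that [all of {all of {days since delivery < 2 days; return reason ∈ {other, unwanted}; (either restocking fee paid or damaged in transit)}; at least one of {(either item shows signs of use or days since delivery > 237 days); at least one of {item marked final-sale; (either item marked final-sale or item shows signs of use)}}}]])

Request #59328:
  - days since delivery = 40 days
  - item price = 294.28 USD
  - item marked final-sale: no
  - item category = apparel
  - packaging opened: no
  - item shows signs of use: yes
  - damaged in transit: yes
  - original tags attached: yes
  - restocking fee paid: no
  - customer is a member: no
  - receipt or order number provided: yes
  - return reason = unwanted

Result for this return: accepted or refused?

Accepted

Atomic conditions:
  item price between 860.47 USD and 1768.43 USD: 294.28 in [860.47, 1768.43] is false
  packaging opened: no → false
  item category = electronics: apparel == electronics is false
  original tags attached: yes → true
  customer is a member: no → false
  item shows signs of use: yes → true
  NOT item marked final-sale: no → true
  receipt or order number provided: yes → true
  item category ∈ {apparel, furniture, jewelry, media}: apparel is in the set → true
  days since delivery < 2 days: 40 < 2 is false
  return reason ∈ {other, unwanted}: unwanted is in the set → true
  restocking fee paid: no → false
  damaged in transit: yes → true
  days since delivery > 237 days: 40 > 237 is false
  item marked final-sale: no → false
Combine:
[1.1] false OR false OR false = false
[1.2.1.1] true OR false OR true = true
[1.2.1] NOT true = false
[1.2] NOT false = true
[1.3.1.2] true OR true = true
[1.3.1] true → true = true
[1.3] NOT true = false
[1] false OR true OR false = true
[2.1.1.3] false OR true = true
[2.1.1] false AND true AND true = false
[2.1.2.1] true OR false = true
[2.1.2.2.2] false OR true = true
[2.1.2.2] false OR true = true
[2.1.2] true OR true = true
[2.1] false AND true = false
[2] NOT false = true
[root] true → true = true
Overall: true → accepted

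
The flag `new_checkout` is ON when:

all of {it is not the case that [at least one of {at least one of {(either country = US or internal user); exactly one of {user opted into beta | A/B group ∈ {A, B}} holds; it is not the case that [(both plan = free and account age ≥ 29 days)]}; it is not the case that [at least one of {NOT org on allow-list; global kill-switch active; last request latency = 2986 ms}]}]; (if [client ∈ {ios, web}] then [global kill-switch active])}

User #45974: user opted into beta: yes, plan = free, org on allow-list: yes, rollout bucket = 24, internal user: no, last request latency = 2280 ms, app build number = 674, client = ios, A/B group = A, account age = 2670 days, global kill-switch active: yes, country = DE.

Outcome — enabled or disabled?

Atomic conditions:
  country = US: DE == US is false
  internal user: no → false
  user opted into beta: yes → true
  A/B group ∈ {A, B}: A is in the set → true
  plan = free: free == free is true
  account age ≥ 29 days: 2670 ≥ 29 is true
  NOT org on allow-list: yes → false
  global kill-switch active: yes → true
  last request latency = 2986 ms: 2280 == 2986 is false
  client ∈ {ios, web}: ios is in the set → true
Combine:
[1.1.1.1] false OR false = false
[1.1.1.2] exactly-one(true, true) = false
[1.1.1.3.1] true AND true = true
[1.1.1.3] NOT true = false
[1.1.1] false OR false OR false = false
[1.1.2.1] false OR true OR false = true
[1.1.2] NOT true = false
[1.1] false OR false = false
[1] NOT false = true
[2] true → true = true
[root] true AND true = true
Overall: true → enabled

Enabled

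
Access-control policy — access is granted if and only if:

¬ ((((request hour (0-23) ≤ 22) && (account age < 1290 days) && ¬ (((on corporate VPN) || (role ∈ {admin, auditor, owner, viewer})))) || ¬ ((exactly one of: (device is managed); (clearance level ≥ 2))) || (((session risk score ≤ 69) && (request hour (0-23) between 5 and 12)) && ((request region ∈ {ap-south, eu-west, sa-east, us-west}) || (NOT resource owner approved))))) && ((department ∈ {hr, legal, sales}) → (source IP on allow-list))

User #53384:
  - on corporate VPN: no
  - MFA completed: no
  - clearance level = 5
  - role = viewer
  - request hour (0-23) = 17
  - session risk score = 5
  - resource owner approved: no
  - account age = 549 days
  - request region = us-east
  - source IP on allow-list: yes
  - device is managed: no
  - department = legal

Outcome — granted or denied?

Atomic conditions:
  request hour (0-23) ≤ 22: 17 ≤ 22 is true
  account age < 1290 days: 549 < 1290 is true
  on corporate VPN: no → false
  role ∈ {admin, auditor, owner, viewer}: viewer is in the set → true
  device is managed: no → false
  clearance level ≥ 2: 5 ≥ 2 is true
  session risk score ≤ 69: 5 ≤ 69 is true
  request hour (0-23) between 5 and 12: 17 in [5, 12] is false
  request region ∈ {ap-south, eu-west, sa-east, us-west}: us-east is not in the set → false
  NOT resource owner approved: no → true
  department ∈ {hr, legal, sales}: legal is in the set → true
  source IP on allow-list: yes → true
Combine:
[1.1.1.3.1] false OR true = true
[1.1.1.3] NOT true = false
[1.1.1] true AND true AND false = false
[1.1.2.1] exactly-one(false, true) = true
[1.1.2] NOT true = false
[1.1.3.1] true AND false = false
[1.1.3.2] false OR true = true
[1.1.3] false AND true = false
[1.1] false OR false OR false = false
[1] NOT false = true
[2] true → true = true
[root] true AND true = true
Overall: true → granted

Granted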